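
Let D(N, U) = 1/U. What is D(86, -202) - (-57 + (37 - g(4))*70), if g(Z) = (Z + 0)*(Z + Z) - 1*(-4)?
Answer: -2627/202 ≈ -13.005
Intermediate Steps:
g(Z) = 4 + 2*Z² (g(Z) = Z*(2*Z) + 4 = 2*Z² + 4 = 4 + 2*Z²)
D(86, -202) - (-57 + (37 - g(4))*70) = 1/(-202) - (-57 + (37 - (4 + 2*4²))*70) = -1/202 - (-57 + (37 - (4 + 2*16))*70) = -1/202 - (-57 + (37 - (4 + 32))*70) = -1/202 - (-57 + (37 - 1*36)*70) = -1/202 - (-57 + (37 - 36)*70) = -1/202 - (-57 + 1*70) = -1/202 - (-57 + 70) = -1/202 - 1*13 = -1/202 - 13 = -2627/202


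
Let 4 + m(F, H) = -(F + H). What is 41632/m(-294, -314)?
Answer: 10408/151 ≈ 68.927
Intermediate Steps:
m(F, H) = -4 - F - H (m(F, H) = -4 - (F + H) = -4 + (-F - H) = -4 - F - H)
41632/m(-294, -314) = 41632/(-4 - 1*(-294) - 1*(-314)) = 41632/(-4 + 294 + 314) = 41632/604 = 41632*(1/604) = 10408/151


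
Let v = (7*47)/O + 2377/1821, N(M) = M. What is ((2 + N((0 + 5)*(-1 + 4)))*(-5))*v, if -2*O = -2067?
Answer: -57719505/418223 ≈ -138.01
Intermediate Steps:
O = 2067/2 (O = -½*(-2067) = 2067/2 ≈ 1033.5)
v = 679053/418223 (v = (7*47)/(2067/2) + 2377/1821 = 329*(2/2067) + 2377*(1/1821) = 658/2067 + 2377/1821 = 679053/418223 ≈ 1.6237)
((2 + N((0 + 5)*(-1 + 4)))*(-5))*v = ((2 + (0 + 5)*(-1 + 4))*(-5))*(679053/418223) = ((2 + 5*3)*(-5))*(679053/418223) = ((2 + 15)*(-5))*(679053/418223) = (17*(-5))*(679053/418223) = -85*679053/418223 = -57719505/418223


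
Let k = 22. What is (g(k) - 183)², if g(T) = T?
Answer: 25921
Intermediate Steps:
(g(k) - 183)² = (22 - 183)² = (-161)² = 25921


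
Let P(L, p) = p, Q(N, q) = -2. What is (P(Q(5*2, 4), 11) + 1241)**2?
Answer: 1567504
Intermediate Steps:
(P(Q(5*2, 4), 11) + 1241)**2 = (11 + 1241)**2 = 1252**2 = 1567504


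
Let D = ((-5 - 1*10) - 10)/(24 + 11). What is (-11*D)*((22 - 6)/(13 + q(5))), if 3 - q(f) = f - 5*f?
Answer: 220/63 ≈ 3.4921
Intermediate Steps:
D = -5/7 (D = ((-5 - 10) - 10)/35 = (-15 - 10)*(1/35) = -25*1/35 = -5/7 ≈ -0.71429)
q(f) = 3 + 4*f (q(f) = 3 - (f - 5*f) = 3 - (-4)*f = 3 + 4*f)
(-11*D)*((22 - 6)/(13 + q(5))) = (-11*(-5/7))*((22 - 6)/(13 + (3 + 4*5))) = 55*(16/(13 + (3 + 20)))/7 = 55*(16/(13 + 23))/7 = 55*(16/36)/7 = 55*(16*(1/36))/7 = (55/7)*(4/9) = 220/63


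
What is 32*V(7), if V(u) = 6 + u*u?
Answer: 1760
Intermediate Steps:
V(u) = 6 + u**2
32*V(7) = 32*(6 + 7**2) = 32*(6 + 49) = 32*55 = 1760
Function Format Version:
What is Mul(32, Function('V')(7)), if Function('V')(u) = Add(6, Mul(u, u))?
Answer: 1760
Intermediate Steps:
Function('V')(u) = Add(6, Pow(u, 2))
Mul(32, Function('V')(7)) = Mul(32, Add(6, Pow(7, 2))) = Mul(32, Add(6, 49)) = Mul(32, 55) = 1760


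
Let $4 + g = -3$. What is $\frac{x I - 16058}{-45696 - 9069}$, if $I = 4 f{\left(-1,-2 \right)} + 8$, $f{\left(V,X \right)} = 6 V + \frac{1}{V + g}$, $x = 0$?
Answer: $\frac{16058}{54765} \approx 0.29322$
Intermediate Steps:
$g = -7$ ($g = -4 - 3 = -7$)
$f{\left(V,X \right)} = \frac{1}{-7 + V} + 6 V$ ($f{\left(V,X \right)} = 6 V + \frac{1}{V - 7} = 6 V + \frac{1}{-7 + V} = \frac{1}{-7 + V} + 6 V$)
$I = - \frac{33}{2}$ ($I = 4 \frac{1 - -42 + 6 \left(-1\right)^{2}}{-7 - 1} + 8 = 4 \frac{1 + 42 + 6 \cdot 1}{-8} + 8 = 4 \left(- \frac{1 + 42 + 6}{8}\right) + 8 = 4 \left(\left(- \frac{1}{8}\right) 49\right) + 8 = 4 \left(- \frac{49}{8}\right) + 8 = - \frac{49}{2} + 8 = - \frac{33}{2} \approx -16.5$)
$\frac{x I - 16058}{-45696 - 9069} = \frac{0 \left(- \frac{33}{2}\right) - 16058}{-45696 - 9069} = \frac{0 - 16058}{-54765} = \left(-16058\right) \left(- \frac{1}{54765}\right) = \frac{16058}{54765}$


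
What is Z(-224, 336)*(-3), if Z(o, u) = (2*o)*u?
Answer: 451584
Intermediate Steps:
Z(o, u) = 2*o*u
Z(-224, 336)*(-3) = (2*(-224)*336)*(-3) = -150528*(-3) = 451584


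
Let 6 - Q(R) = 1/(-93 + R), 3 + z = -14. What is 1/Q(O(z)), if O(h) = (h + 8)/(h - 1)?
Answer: 185/1112 ≈ 0.16637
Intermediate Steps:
z = -17 (z = -3 - 14 = -17)
O(h) = (8 + h)/(-1 + h)
Q(R) = 6 - 1/(-93 + R)
1/Q(O(z)) = 1/((-559 + 6*((8 - 17)/(-1 - 17)))/(-93 + (8 - 17)/(-1 - 17))) = 1/((-559 + 6*(-9/(-18)))/(-93 - 9/(-18))) = 1/((-559 + 6*(-1/18*(-9)))/(-93 - 1/18*(-9))) = 1/((-559 + 6*(½))/(-93 + ½)) = 1/((-559 + 3)/(-185/2)) = 1/(-2/185*(-556)) = 1/(1112/185) = 185/1112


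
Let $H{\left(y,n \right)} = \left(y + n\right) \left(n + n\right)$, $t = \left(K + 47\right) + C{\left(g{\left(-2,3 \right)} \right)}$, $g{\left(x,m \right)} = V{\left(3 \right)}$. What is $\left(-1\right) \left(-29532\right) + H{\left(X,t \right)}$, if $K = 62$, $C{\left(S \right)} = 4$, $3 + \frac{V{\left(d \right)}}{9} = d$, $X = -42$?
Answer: $45578$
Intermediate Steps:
$V{\left(d \right)} = -27 + 9 d$
$g{\left(x,m \right)} = 0$ ($g{\left(x,m \right)} = -27 + 9 \cdot 3 = -27 + 27 = 0$)
$t = 113$ ($t = \left(62 + 47\right) + 4 = 109 + 4 = 113$)
$H{\left(y,n \right)} = 2 n \left(n + y\right)$ ($H{\left(y,n \right)} = \left(n + y\right) 2 n = 2 n \left(n + y\right)$)
$\left(-1\right) \left(-29532\right) + H{\left(X,t \right)} = \left(-1\right) \left(-29532\right) + 2 \cdot 113 \left(113 - 42\right) = 29532 + 2 \cdot 113 \cdot 71 = 29532 + 16046 = 45578$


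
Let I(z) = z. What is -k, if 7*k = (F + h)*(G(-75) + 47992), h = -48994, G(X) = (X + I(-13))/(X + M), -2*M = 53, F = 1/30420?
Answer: 3630068734956602/10806705 ≈ 3.3591e+8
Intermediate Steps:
F = 1/30420 ≈ 3.2873e-5
M = -53/2 (M = -½*53 = -53/2 ≈ -26.500)
G(X) = (-13 + X)/(-53/2 + X) (G(X) = (X - 13)/(X - 53/2) = (-13 + X)/(-53/2 + X))
k = -3630068734956602/10806705 (k = ((1/30420 - 48994)*(2*(-13 - 75)/(-53 + 2*(-75)) + 47992))/7 = (-1490397479*(2*(-88)/(-53 - 150) + 47992)/30420)/7 = (-1490397479*(2*(-88)/(-203) + 47992)/30420)/7 = (-1490397479*(2*(-1/203)*(-88) + 47992)/30420)/7 = (-1490397479*(176/203 + 47992)/30420)/7 = (-1490397479/30420*9742552/203)/7 = (⅐)*(-3630068734956602/1543815) = -3630068734956602/10806705 ≈ -3.3591e+8)
-k = -1*(-3630068734956602/10806705) = 3630068734956602/10806705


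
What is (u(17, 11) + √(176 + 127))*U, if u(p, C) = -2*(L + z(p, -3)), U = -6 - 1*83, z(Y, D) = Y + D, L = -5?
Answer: 1602 - 89*√303 ≈ 52.786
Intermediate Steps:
z(Y, D) = D + Y
U = -89 (U = -6 - 83 = -89)
u(p, C) = 16 - 2*p (u(p, C) = -2*(-5 + (-3 + p)) = -2*(-8 + p) = 16 - 2*p)
(u(17, 11) + √(176 + 127))*U = ((16 - 2*17) + √(176 + 127))*(-89) = ((16 - 34) + √303)*(-89) = (-18 + √303)*(-89) = 1602 - 89*√303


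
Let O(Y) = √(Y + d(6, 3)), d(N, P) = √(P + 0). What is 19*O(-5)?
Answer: 19*√(-5 + √3) ≈ 34.347*I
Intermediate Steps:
d(N, P) = √P
O(Y) = √(Y + √3)
19*O(-5) = 19*√(-5 + √3)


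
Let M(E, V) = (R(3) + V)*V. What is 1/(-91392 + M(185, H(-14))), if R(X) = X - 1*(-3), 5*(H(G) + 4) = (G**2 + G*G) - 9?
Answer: -25/2142141 ≈ -1.1671e-5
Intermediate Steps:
H(G) = -29/5 + 2*G**2/5 (H(G) = -4 + ((G**2 + G*G) - 9)/5 = -4 + ((G**2 + G**2) - 9)/5 = -4 + (2*G**2 - 9)/5 = -4 + (-9 + 2*G**2)/5 = -4 + (-9/5 + 2*G**2/5) = -29/5 + 2*G**2/5)
R(X) = 3 + X (R(X) = X + 3 = 3 + X)
M(E, V) = V*(6 + V) (M(E, V) = ((3 + 3) + V)*V = (6 + V)*V = V*(6 + V))
1/(-91392 + M(185, H(-14))) = 1/(-91392 + (-29/5 + (2/5)*(-14)**2)*(6 + (-29/5 + (2/5)*(-14)**2))) = 1/(-91392 + (-29/5 + (2/5)*196)*(6 + (-29/5 + (2/5)*196))) = 1/(-91392 + (-29/5 + 392/5)*(6 + (-29/5 + 392/5))) = 1/(-91392 + 363*(6 + 363/5)/5) = 1/(-91392 + (363/5)*(393/5)) = 1/(-91392 + 142659/25) = 1/(-2142141/25) = -25/2142141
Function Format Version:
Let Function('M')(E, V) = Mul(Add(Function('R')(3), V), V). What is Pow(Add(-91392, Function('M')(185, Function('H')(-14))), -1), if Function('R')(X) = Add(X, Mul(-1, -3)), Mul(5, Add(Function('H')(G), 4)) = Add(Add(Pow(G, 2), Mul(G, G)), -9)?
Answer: Rational(-25, 2142141) ≈ -1.1671e-5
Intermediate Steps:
Function('H')(G) = Add(Rational(-29, 5), Mul(Rational(2, 5), Pow(G, 2))) (Function('H')(G) = Add(-4, Mul(Rational(1, 5), Add(Add(Pow(G, 2), Mul(G, G)), -9))) = Add(-4, Mul(Rational(1, 5), Add(Add(Pow(G, 2), Pow(G, 2)), -9))) = Add(-4, Mul(Rational(1, 5), Add(Mul(2, Pow(G, 2)), -9))) = Add(-4, Mul(Rational(1, 5), Add(-9, Mul(2, Pow(G, 2))))) = Add(-4, Add(Rational(-9, 5), Mul(Rational(2, 5), Pow(G, 2)))) = Add(Rational(-29, 5), Mul(Rational(2, 5), Pow(G, 2))))
Function('R')(X) = Add(3, X) (Function('R')(X) = Add(X, 3) = Add(3, X))
Function('M')(E, V) = Mul(V, Add(6, V)) (Function('M')(E, V) = Mul(Add(Add(3, 3), V), V) = Mul(Add(6, V), V) = Mul(V, Add(6, V)))
Pow(Add(-91392, Function('M')(185, Function('H')(-14))), -1) = Pow(Add(-91392, Mul(Add(Rational(-29, 5), Mul(Rational(2, 5), Pow(-14, 2))), Add(6, Add(Rational(-29, 5), Mul(Rational(2, 5), Pow(-14, 2)))))), -1) = Pow(Add(-91392, Mul(Add(Rational(-29, 5), Mul(Rational(2, 5), 196)), Add(6, Add(Rational(-29, 5), Mul(Rational(2, 5), 196))))), -1) = Pow(Add(-91392, Mul(Add(Rational(-29, 5), Rational(392, 5)), Add(6, Add(Rational(-29, 5), Rational(392, 5))))), -1) = Pow(Add(-91392, Mul(Rational(363, 5), Add(6, Rational(363, 5)))), -1) = Pow(Add(-91392, Mul(Rational(363, 5), Rational(393, 5))), -1) = Pow(Add(-91392, Rational(142659, 25)), -1) = Pow(Rational(-2142141, 25), -1) = Rational(-25, 2142141)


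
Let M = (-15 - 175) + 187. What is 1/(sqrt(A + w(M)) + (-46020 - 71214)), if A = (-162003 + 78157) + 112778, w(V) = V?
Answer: -39078/4581260609 - sqrt(28929)/13743781827 ≈ -8.5423e-6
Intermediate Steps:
M = -3 (M = -190 + 187 = -3)
A = 28932 (A = -83846 + 112778 = 28932)
1/(sqrt(A + w(M)) + (-46020 - 71214)) = 1/(sqrt(28932 - 3) + (-46020 - 71214)) = 1/(sqrt(28929) - 117234) = 1/(-117234 + sqrt(28929))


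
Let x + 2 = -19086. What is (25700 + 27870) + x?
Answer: 34482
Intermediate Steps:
x = -19088 (x = -2 - 19086 = -19088)
(25700 + 27870) + x = (25700 + 27870) - 19088 = 53570 - 19088 = 34482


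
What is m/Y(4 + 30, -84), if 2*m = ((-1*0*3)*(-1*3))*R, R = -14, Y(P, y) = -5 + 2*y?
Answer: 0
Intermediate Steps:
m = 0 (m = (((-1*0*3)*(-1*3))*(-14))/2 = (((0*3)*(-3))*(-14))/2 = ((0*(-3))*(-14))/2 = (0*(-14))/2 = (½)*0 = 0)
m/Y(4 + 30, -84) = 0/(-5 + 2*(-84)) = 0/(-5 - 168) = 0/(-173) = 0*(-1/173) = 0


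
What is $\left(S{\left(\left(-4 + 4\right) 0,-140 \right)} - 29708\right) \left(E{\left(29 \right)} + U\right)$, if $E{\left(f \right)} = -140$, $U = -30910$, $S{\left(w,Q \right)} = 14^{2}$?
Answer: $916347600$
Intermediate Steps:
$S{\left(w,Q \right)} = 196$
$\left(S{\left(\left(-4 + 4\right) 0,-140 \right)} - 29708\right) \left(E{\left(29 \right)} + U\right) = \left(196 - 29708\right) \left(-140 - 30910\right) = \left(-29512\right) \left(-31050\right) = 916347600$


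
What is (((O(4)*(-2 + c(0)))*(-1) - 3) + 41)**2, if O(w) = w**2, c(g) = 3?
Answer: 484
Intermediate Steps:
(((O(4)*(-2 + c(0)))*(-1) - 3) + 41)**2 = (((4**2*(-2 + 3))*(-1) - 3) + 41)**2 = (((16*1)*(-1) - 3) + 41)**2 = ((16*(-1) - 3) + 41)**2 = ((-16 - 3) + 41)**2 = (-19 + 41)**2 = 22**2 = 484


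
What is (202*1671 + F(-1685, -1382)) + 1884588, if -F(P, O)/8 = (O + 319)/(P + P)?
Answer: 3744284798/1685 ≈ 2.2221e+6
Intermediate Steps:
F(P, O) = -4*(319 + O)/P (F(P, O) = -8*(O + 319)/(P + P) = -8*(319 + O)/(2*P) = -8*(319 + O)*1/(2*P) = -4*(319 + O)/P)
(202*1671 + F(-1685, -1382)) + 1884588 = (202*1671 + 4*(-319 - 1*(-1382))/(-1685)) + 1884588 = (337542 + 4*(-1/1685)*(-319 + 1382)) + 1884588 = (337542 + 4*(-1/1685)*1063) + 1884588 = (337542 - 4252/1685) + 1884588 = 568754018/1685 + 1884588 = 3744284798/1685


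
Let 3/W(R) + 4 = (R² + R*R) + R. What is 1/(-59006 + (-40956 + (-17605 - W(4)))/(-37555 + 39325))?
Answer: -11328/668794759 ≈ -1.6938e-5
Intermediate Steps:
W(R) = 3/(-4 + R + 2*R²) (W(R) = 3/(-4 + ((R² + R*R) + R)) = 3/(-4 + ((R² + R²) + R)) = 3/(-4 + (2*R² + R)) = 3/(-4 + (R + 2*R²)) = 3/(-4 + R + 2*R²))
1/(-59006 + (-40956 + (-17605 - W(4)))/(-37555 + 39325)) = 1/(-59006 + (-40956 + (-17605 - 3/(-4 + 4 + 2*4²)))/(-37555 + 39325)) = 1/(-59006 + (-40956 + (-17605 - 3/(-4 + 4 + 2*16)))/1770) = 1/(-59006 + (-40956 + (-17605 - 3/(-4 + 4 + 32)))*(1/1770)) = 1/(-59006 + (-40956 + (-17605 - 3/32))*(1/1770)) = 1/(-59006 + (-40956 - 563363/32)*(1/1770)) = 1/(-59006 - 1873955/32*1/1770) = 1/(-59006 - 374791/11328) = 1/(-668794759/11328) = -11328/668794759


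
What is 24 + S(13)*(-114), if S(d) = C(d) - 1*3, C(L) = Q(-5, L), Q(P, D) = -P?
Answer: -204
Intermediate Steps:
C(L) = 5 (C(L) = -1*(-5) = 5)
S(d) = 2 (S(d) = 5 - 1*3 = 5 - 3 = 2)
24 + S(13)*(-114) = 24 + 2*(-114) = 24 - 228 = -204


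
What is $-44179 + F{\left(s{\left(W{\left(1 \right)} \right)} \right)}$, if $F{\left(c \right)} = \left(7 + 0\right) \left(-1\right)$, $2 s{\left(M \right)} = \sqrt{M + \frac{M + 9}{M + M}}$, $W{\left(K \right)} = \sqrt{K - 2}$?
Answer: $-44186$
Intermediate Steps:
$W{\left(K \right)} = \sqrt{-2 + K}$
$s{\left(M \right)} = \frac{\sqrt{M + \frac{9 + M}{2 M}}}{2}$ ($s{\left(M \right)} = \frac{\sqrt{M + \frac{M + 9}{M + M}}}{2} = \frac{\sqrt{M + \frac{9 + M}{2 M}}}{2}$)
$F{\left(c \right)} = -7$ ($F{\left(c \right)} = 7 \left(-1\right) = -7$)
$-44179 + F{\left(s{\left(W{\left(1 \right)} \right)} \right)} = -44179 - 7 = -44186$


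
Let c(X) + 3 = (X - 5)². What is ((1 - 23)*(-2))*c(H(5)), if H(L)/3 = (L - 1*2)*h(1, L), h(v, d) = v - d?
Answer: 73832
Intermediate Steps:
H(L) = 3*(1 - L)*(-2 + L) (H(L) = 3*((L - 1*2)*(1 - L)) = 3*((L - 2)*(1 - L)) = 3*((-2 + L)*(1 - L)) = 3*((1 - L)*(-2 + L)) = 3*(1 - L)*(-2 + L))
c(X) = -3 + (-5 + X)² (c(X) = -3 + (X - 5)² = -3 + (-5 + X)²)
((1 - 23)*(-2))*c(H(5)) = ((1 - 23)*(-2))*(-3 + (-5 - 3*(-1 + 5)*(-2 + 5))²) = (-22*(-2))*(-3 + (-5 - 3*4*3)²) = 44*(-3 + (-5 - 36)²) = 44*(-3 + (-41)²) = 44*(-3 + 1681) = 44*1678 = 73832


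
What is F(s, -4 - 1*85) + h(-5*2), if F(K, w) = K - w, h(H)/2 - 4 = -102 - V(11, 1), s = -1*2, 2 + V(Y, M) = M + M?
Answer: -109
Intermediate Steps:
V(Y, M) = -2 + 2*M (V(Y, M) = -2 + (M + M) = -2 + 2*M)
s = -2
h(H) = -196 (h(H) = 8 + 2*(-102 - (-2 + 2*1)) = 8 + 2*(-102 - (-2 + 2)) = 8 + 2*(-102 - 1*0) = 8 + 2*(-102 + 0) = 8 + 2*(-102) = 8 - 204 = -196)
F(s, -4 - 1*85) + h(-5*2) = (-2 - (-4 - 1*85)) - 196 = (-2 - (-4 - 85)) - 196 = (-2 - 1*(-89)) - 196 = (-2 + 89) - 196 = 87 - 196 = -109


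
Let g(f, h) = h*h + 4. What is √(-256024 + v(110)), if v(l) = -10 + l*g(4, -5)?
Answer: 2*I*√63211 ≈ 502.84*I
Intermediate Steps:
g(f, h) = 4 + h² (g(f, h) = h² + 4 = 4 + h²)
v(l) = -10 + 29*l (v(l) = -10 + l*(4 + (-5)²) = -10 + l*(4 + 25) = -10 + l*29 = -10 + 29*l)
√(-256024 + v(110)) = √(-256024 + (-10 + 29*110)) = √(-256024 + (-10 + 3190)) = √(-256024 + 3180) = √(-252844) = 2*I*√63211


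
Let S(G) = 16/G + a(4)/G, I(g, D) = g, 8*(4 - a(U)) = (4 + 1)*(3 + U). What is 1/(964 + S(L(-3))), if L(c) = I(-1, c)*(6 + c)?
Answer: 24/23011 ≈ 0.0010430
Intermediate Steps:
a(U) = 17/8 - 5*U/8 (a(U) = 4 - (4 + 1)*(3 + U)/8 = 4 - 5*(3 + U)/8 = 4 - (15 + 5*U)/8 = 4 + (-15/8 - 5*U/8) = 17/8 - 5*U/8)
L(c) = -6 - c (L(c) = -(6 + c) = -6 - c)
S(G) = 125/(8*G) (S(G) = 16/G + (17/8 - 5/8*4)/G = 16/G + (17/8 - 5/2)/G = 16/G - 3/(8*G) = 125/(8*G))
1/(964 + S(L(-3))) = 1/(964 + 125/(8*(-6 - 1*(-3)))) = 1/(964 + 125/(8*(-6 + 3))) = 1/(964 + (125/8)/(-3)) = 1/(964 + (125/8)*(-⅓)) = 1/(964 - 125/24) = 1/(23011/24) = 24/23011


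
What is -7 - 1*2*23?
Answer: -53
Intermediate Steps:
-7 - 1*2*23 = -7 - 2*23 = -7 - 46 = -53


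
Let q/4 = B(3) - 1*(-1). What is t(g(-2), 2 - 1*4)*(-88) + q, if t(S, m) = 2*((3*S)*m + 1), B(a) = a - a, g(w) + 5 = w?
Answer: -7564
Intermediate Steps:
g(w) = -5 + w
B(a) = 0
t(S, m) = 2 + 6*S*m (t(S, m) = 2*(3*S*m + 1) = 2*(1 + 3*S*m) = 2 + 6*S*m)
q = 4 (q = 4*(0 - 1*(-1)) = 4*(0 + 1) = 4*1 = 4)
t(g(-2), 2 - 1*4)*(-88) + q = (2 + 6*(-5 - 2)*(2 - 1*4))*(-88) + 4 = (2 + 6*(-7)*(2 - 4))*(-88) + 4 = (2 + 6*(-7)*(-2))*(-88) + 4 = (2 + 84)*(-88) + 4 = 86*(-88) + 4 = -7568 + 4 = -7564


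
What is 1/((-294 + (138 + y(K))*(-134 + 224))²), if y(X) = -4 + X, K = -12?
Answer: 1/114190596 ≈ 8.7573e-9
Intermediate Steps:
1/((-294 + (138 + y(K))*(-134 + 224))²) = 1/((-294 + (138 + (-4 - 12))*(-134 + 224))²) = 1/((-294 + (138 - 16)*90)²) = 1/((-294 + 122*90)²) = 1/((-294 + 10980)²) = 1/(10686²) = 1/114190596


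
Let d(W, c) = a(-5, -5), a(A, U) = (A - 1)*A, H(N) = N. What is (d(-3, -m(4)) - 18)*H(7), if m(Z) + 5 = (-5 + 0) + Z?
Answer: 84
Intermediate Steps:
m(Z) = -10 + Z (m(Z) = -5 + ((-5 + 0) + Z) = -5 + (-5 + Z) = -10 + Z)
a(A, U) = A*(-1 + A) (a(A, U) = (-1 + A)*A = A*(-1 + A))
d(W, c) = 30 (d(W, c) = -5*(-1 - 5) = -5*(-6) = 30)
(d(-3, -m(4)) - 18)*H(7) = (30 - 18)*7 = 12*7 = 84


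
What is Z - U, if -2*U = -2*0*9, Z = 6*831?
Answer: 4986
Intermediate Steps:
Z = 4986
U = 0 (U = -(-2*0)*9/2 = -0*9 = -½*0 = 0)
Z - U = 4986 - 1*0 = 4986 + 0 = 4986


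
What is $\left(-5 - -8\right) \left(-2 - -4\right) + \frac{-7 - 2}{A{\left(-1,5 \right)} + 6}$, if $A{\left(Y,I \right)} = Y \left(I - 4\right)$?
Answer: $\frac{21}{5} \approx 4.2$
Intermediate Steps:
$A{\left(Y,I \right)} = Y \left(-4 + I\right)$
$\left(-5 - -8\right) \left(-2 - -4\right) + \frac{-7 - 2}{A{\left(-1,5 \right)} + 6} = \left(-5 - -8\right) \left(-2 - -4\right) + \frac{-7 - 2}{- (-4 + 5) + 6} = \left(-5 + 8\right) \left(-2 + 4\right) - \frac{9}{\left(-1\right) 1 + 6} = 3 \cdot 2 - \frac{9}{-1 + 6} = 6 - \frac{9}{5} = \frac{21}{5}$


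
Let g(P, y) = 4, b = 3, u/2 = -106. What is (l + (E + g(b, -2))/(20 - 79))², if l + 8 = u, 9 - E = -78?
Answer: 170851041/3481 ≈ 49081.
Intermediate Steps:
u = -212 (u = 2*(-106) = -212)
E = 87 (E = 9 - 1*(-78) = 9 + 78 = 87)
l = -220 (l = -8 - 212 = -220)
(l + (E + g(b, -2))/(20 - 79))² = (-220 + (87 + 4)/(20 - 79))² = (-220 + 91/(-59))² = (-220 + 91*(-1/59))² = (-220 - 91/59)² = (-13071/59)² = 170851041/3481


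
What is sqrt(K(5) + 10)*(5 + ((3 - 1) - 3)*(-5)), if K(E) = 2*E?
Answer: 20*sqrt(5) ≈ 44.721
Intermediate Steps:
sqrt(K(5) + 10)*(5 + ((3 - 1) - 3)*(-5)) = sqrt(2*5 + 10)*(5 + ((3 - 1) - 3)*(-5)) = sqrt(10 + 10)*(5 + (2 - 3)*(-5)) = sqrt(20)*(5 - 1*(-5)) = (2*sqrt(5))*(5 + 5) = (2*sqrt(5))*10 = 20*sqrt(5)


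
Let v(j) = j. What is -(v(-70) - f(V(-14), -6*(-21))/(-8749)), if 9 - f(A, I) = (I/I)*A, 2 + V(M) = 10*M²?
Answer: 614379/8749 ≈ 70.223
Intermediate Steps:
V(M) = -2 + 10*M²
f(A, I) = 9 - A (f(A, I) = 9 - I/I*A = 9 - A)
-(v(-70) - f(V(-14), -6*(-21))/(-8749)) = -(-70 - (9 - (-2 + 10*(-14)²))/(-8749)) = -(-70 - (9 - (-2 + 10*196))*(-1)/8749) = -(-70 - (9 - (-2 + 1960))*(-1)/8749) = -(-70 - (9 - 1*1958)*(-1)/8749) = -(-70 - (9 - 1958)*(-1)/8749) = -(-70 - (-1949)*(-1)/8749) = -(-70 - 1*1949/8749) = -(-70 - 1949/8749) = -1*(-614379/8749) = 614379/8749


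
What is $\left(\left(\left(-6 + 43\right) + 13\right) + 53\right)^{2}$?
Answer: $10609$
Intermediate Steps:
$\left(\left(\left(-6 + 43\right) + 13\right) + 53\right)^{2} = \left(\left(37 + 13\right) + 53\right)^{2} = \left(50 + 53\right)^{2} = 103^{2} = 10609$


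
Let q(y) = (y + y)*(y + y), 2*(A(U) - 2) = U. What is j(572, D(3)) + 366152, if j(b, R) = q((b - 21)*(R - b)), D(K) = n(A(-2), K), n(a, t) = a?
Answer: 395945860716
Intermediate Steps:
A(U) = 2 + U/2
D(K) = 1 (D(K) = 2 + (½)*(-2) = 2 - 1 = 1)
q(y) = 4*y² (q(y) = (2*y)*(2*y) = 4*y²)
j(b, R) = 4*(-21 + b)²*(R - b)² (j(b, R) = 4*((b - 21)*(R - b))² = 4*((-21 + b)*(R - b))² = 4*((-21 + b)²*(R - b)²) = 4*(-21 + b)²*(R - b)²)
j(572, D(3)) + 366152 = 4*(-1*572² - 21*1 + 21*572 + 1*572)² + 366152 = 4*(-1*327184 - 21 + 12012 + 572)² + 366152 = 4*(-327184 - 21 + 12012 + 572)² + 366152 = 4*(-314621)² + 366152 = 4*98986373641 + 366152 = 395945494564 + 366152 = 395945860716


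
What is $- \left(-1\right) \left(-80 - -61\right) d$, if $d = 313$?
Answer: $-5947$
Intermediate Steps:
$- \left(-1\right) \left(-80 - -61\right) d = - \left(-1\right) \left(-80 - -61\right) 313 = - \left(-1\right) \left(-80 + 61\right) 313 = - \left(-1\right) \left(-19\right) 313 = \left(-1\right) 19 \cdot 313 = \left(-19\right) 313 = -5947$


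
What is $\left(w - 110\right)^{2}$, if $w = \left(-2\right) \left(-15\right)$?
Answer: $6400$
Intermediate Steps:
$w = 30$
$\left(w - 110\right)^{2} = \left(30 - 110\right)^{2} = \left(-80\right)^{2} = 6400$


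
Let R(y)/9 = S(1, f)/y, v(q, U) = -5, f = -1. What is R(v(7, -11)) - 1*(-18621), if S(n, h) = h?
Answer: 93114/5 ≈ 18623.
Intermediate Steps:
R(y) = -9/y (R(y) = 9*(-1/y) = -9/y)
R(v(7, -11)) - 1*(-18621) = -9/(-5) - 1*(-18621) = -9*(-⅕) + 18621 = 9/5 + 18621 = 93114/5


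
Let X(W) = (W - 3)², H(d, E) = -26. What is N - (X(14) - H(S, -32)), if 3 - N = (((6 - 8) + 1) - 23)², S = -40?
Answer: -720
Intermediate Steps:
X(W) = (-3 + W)²
N = -573 (N = 3 - (((6 - 8) + 1) - 23)² = 3 - ((-2 + 1) - 23)² = 3 - (-1 - 23)² = 3 - 1*(-24)² = 3 - 1*576 = 3 - 576 = -573)
N - (X(14) - H(S, -32)) = -573 - ((-3 + 14)² - 1*(-26)) = -573 - (11² + 26) = -573 - (121 + 26) = -573 - 1*147 = -573 - 147 = -720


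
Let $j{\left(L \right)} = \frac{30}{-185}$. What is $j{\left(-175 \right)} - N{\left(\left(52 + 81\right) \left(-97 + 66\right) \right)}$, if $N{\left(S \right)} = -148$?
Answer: $\frac{5470}{37} \approx 147.84$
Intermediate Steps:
$j{\left(L \right)} = - \frac{6}{37}$ ($j{\left(L \right)} = 30 \left(- \frac{1}{185}\right) = - \frac{6}{37}$)
$j{\left(-175 \right)} - N{\left(\left(52 + 81\right) \left(-97 + 66\right) \right)} = - \frac{6}{37} - -148 = - \frac{6}{37} + 148 = \frac{5470}{37}$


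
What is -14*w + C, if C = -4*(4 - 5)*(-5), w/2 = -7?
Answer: 176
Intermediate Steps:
w = -14 (w = 2*(-7) = -14)
C = -20 (C = -4*(-1)*(-5) = 4*(-5) = -20)
-14*w + C = -14*(-14) - 20 = 196 - 20 = 176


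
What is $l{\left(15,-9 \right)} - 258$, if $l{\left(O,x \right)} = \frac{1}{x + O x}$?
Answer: $- \frac{37153}{144} \approx -258.01$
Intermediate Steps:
$l{\left(15,-9 \right)} - 258 = \frac{1}{\left(-9\right) \left(1 + 15\right)} - 258 = - \frac{1}{9 \cdot 16} - 258 = \left(- \frac{1}{9}\right) \frac{1}{16} - 258 = - \frac{1}{144} - 258 = - \frac{37153}{144}$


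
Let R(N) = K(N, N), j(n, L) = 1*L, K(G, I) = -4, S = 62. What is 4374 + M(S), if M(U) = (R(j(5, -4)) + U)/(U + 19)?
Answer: 354352/81 ≈ 4374.7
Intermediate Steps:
j(n, L) = L
R(N) = -4
M(U) = (-4 + U)/(19 + U) (M(U) = (-4 + U)/(U + 19) = (-4 + U)/(19 + U))
4374 + M(S) = 4374 + (-4 + 62)/(19 + 62) = 4374 + 58/81 = 354352/81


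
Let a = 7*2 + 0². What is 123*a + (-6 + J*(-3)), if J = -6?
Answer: 1734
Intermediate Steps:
a = 14 (a = 14 + 0 = 14)
123*a + (-6 + J*(-3)) = 123*14 + (-6 - 6*(-3)) = 1722 + (-6 + 18) = 1722 + 12 = 1734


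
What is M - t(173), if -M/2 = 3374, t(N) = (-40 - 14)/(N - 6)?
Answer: -1126862/167 ≈ -6747.7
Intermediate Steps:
t(N) = -54/(-6 + N)
M = -6748 (M = -2*3374 = -6748)
M - t(173) = -6748 - (-54)/(-6 + 173) = -6748 - (-54)/167 = -6748 - 1*(-54/167) = -6748 + 54/167 = -1126862/167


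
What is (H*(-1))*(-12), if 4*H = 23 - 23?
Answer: 0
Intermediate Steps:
H = 0 (H = (23 - 23)/4 = (¼)*0 = 0)
(H*(-1))*(-12) = (0*(-1))*(-12) = 0*(-12) = 0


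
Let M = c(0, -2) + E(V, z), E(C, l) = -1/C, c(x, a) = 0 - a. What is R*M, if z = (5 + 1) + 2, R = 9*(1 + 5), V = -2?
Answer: 135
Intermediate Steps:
c(x, a) = -a
R = 54 (R = 9*6 = 54)
z = 8 (z = 6 + 2 = 8)
M = 5/2 (M = -1*(-2) - 1/(-2) = 2 - 1*(-½) = 2 + ½ = 5/2 ≈ 2.5000)
R*M = 54*(5/2) = 135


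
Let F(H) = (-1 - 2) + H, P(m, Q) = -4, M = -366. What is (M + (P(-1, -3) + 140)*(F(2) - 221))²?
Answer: 933791364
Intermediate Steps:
F(H) = -3 + H
(M + (P(-1, -3) + 140)*(F(2) - 221))² = (-366 + (-4 + 140)*((-3 + 2) - 221))² = (-366 + 136*(-1 - 221))² = (-366 + 136*(-222))² = (-366 - 30192)² = (-30558)² = 933791364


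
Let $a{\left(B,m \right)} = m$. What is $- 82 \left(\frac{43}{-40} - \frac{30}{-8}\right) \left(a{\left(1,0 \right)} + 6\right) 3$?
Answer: $- \frac{39483}{10} \approx -3948.3$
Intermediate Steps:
$- 82 \left(\frac{43}{-40} - \frac{30}{-8}\right) \left(a{\left(1,0 \right)} + 6\right) 3 = - 82 \left(\frac{43}{-40} - \frac{30}{-8}\right) \left(0 + 6\right) 3 = - 82 \left(43 \left(- \frac{1}{40}\right) - - \frac{15}{4}\right) 6 \cdot 3 = - 82 \left(- \frac{43}{40} + \frac{15}{4}\right) 18 = \left(-82\right) \frac{107}{40} \cdot 18 = \left(- \frac{4387}{20}\right) 18 = - \frac{39483}{10}$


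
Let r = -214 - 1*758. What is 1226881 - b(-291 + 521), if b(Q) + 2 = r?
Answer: 1227855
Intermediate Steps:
r = -972 (r = -214 - 758 = -972)
b(Q) = -974 (b(Q) = -2 - 972 = -974)
1226881 - b(-291 + 521) = 1226881 - 1*(-974) = 1226881 + 974 = 1227855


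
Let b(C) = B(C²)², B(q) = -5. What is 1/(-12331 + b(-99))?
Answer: -1/12306 ≈ -8.1261e-5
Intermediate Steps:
b(C) = 25 (b(C) = (-5)² = 25)
1/(-12331 + b(-99)) = 1/(-12331 + 25) = 1/(-12306) = -1/12306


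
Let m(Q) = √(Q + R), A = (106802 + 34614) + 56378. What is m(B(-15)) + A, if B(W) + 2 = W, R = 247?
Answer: 197794 + √230 ≈ 1.9781e+5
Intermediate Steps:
B(W) = -2 + W
A = 197794 (A = 141416 + 56378 = 197794)
m(Q) = √(247 + Q) (m(Q) = √(Q + 247) = √(247 + Q))
m(B(-15)) + A = √(247 + (-2 - 15)) + 197794 = √(247 - 17) + 197794 = √230 + 197794 = 197794 + √230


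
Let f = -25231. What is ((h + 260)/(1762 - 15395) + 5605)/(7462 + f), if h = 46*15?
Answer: -76412015/242244777 ≈ -0.31543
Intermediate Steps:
h = 690
((h + 260)/(1762 - 15395) + 5605)/(7462 + f) = ((690 + 260)/(1762 - 15395) + 5605)/(7462 - 25231) = (950/(-13633) + 5605)/(-17769) = (950*(-1/13633) + 5605)*(-1/17769) = (-950/13633 + 5605)*(-1/17769) = (76412015/13633)*(-1/17769) = -76412015/242244777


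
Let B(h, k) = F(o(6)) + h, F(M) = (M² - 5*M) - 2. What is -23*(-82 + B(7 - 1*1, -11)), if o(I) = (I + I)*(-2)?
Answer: -14214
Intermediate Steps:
o(I) = -4*I (o(I) = (2*I)*(-2) = -4*I)
F(M) = -2 + M² - 5*M
B(h, k) = 694 + h (B(h, k) = (-2 + (-4*6)² - (-20)*6) + h = (-2 + (-24)² - 5*(-24)) + h = (-2 + 576 + 120) + h = 694 + h)
-23*(-82 + B(7 - 1*1, -11)) = -23*(-82 + (694 + (7 - 1*1))) = -23*(-82 + (694 + (7 - 1))) = -23*(-82 + (694 + 6)) = -23*(-82 + 700) = -23*618 = -14214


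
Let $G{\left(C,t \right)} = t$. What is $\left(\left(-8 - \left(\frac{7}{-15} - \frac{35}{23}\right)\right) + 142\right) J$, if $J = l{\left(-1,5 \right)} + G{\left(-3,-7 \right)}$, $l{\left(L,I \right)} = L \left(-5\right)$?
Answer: $- \frac{93832}{345} \approx -271.98$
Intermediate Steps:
$l{\left(L,I \right)} = - 5 L$
$J = -2$ ($J = \left(-5\right) \left(-1\right) - 7 = 5 - 7 = -2$)
$\left(\left(-8 - \left(\frac{7}{-15} - \frac{35}{23}\right)\right) + 142\right) J = \left(\left(-8 - \left(\frac{7}{-15} - \frac{35}{23}\right)\right) + 142\right) \left(-2\right) = \left(\left(-8 - \left(7 \left(- \frac{1}{15}\right) - \frac{35}{23}\right)\right) + 142\right) \left(-2\right) = \left(\left(-8 - \left(- \frac{7}{15} - \frac{35}{23}\right)\right) + 142\right) \left(-2\right) = \left(\left(-8 - - \frac{686}{345}\right) + 142\right) \left(-2\right) = \left(\left(-8 + \frac{686}{345}\right) + 142\right) \left(-2\right) = \left(- \frac{2074}{345} + 142\right) \left(-2\right) = \frac{46916}{345} \left(-2\right) = - \frac{93832}{345}$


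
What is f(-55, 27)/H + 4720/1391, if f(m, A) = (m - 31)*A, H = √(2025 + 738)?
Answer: 4720/1391 - 774*√307/307 ≈ -40.781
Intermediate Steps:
H = 3*√307 (H = √2763 = 3*√307 ≈ 52.564)
f(m, A) = A*(-31 + m) (f(m, A) = (-31 + m)*A = A*(-31 + m))
f(-55, 27)/H + 4720/1391 = (27*(-31 - 55))/((3*√307)) + 4720/1391 = (27*(-86))*(√307/921) + 4720*(1/1391) = -774*√307/307 + 4720/1391 = 4720/1391 - 774*√307/307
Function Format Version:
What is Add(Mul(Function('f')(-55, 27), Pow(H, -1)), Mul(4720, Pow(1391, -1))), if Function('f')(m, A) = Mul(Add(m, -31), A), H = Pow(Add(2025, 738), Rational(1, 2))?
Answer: Add(Rational(4720, 1391), Mul(Rational(-774, 307), Pow(307, Rational(1, 2)))) ≈ -40.781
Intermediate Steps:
H = Mul(3, Pow(307, Rational(1, 2))) (H = Pow(2763, Rational(1, 2)) = Mul(3, Pow(307, Rational(1, 2))) ≈ 52.564)
Function('f')(m, A) = Mul(A, Add(-31, m)) (Function('f')(m, A) = Mul(Add(-31, m), A) = Mul(A, Add(-31, m)))
Add(Mul(Function('f')(-55, 27), Pow(H, -1)), Mul(4720, Pow(1391, -1))) = Add(Mul(Mul(27, Add(-31, -55)), Pow(Mul(3, Pow(307, Rational(1, 2))), -1)), Mul(4720, Pow(1391, -1))) = Add(Mul(Mul(27, -86), Mul(Rational(1, 921), Pow(307, Rational(1, 2)))), Mul(4720, Rational(1, 1391))) = Add(Mul(-2322, Mul(Rational(1, 921), Pow(307, Rational(1, 2)))), Rational(4720, 1391)) = Add(Mul(Rational(-774, 307), Pow(307, Rational(1, 2))), Rational(4720, 1391)) = Add(Rational(4720, 1391), Mul(Rational(-774, 307), Pow(307, Rational(1, 2))))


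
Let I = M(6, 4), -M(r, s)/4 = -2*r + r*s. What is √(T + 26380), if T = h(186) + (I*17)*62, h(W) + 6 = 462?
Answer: 2*I*√5939 ≈ 154.13*I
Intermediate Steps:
M(r, s) = 8*r - 4*r*s (M(r, s) = -4*(-2*r + r*s) = 8*r - 4*r*s)
I = -48 (I = 4*6*(2 - 1*4) = 4*6*(2 - 4) = 4*6*(-2) = -48)
h(W) = 456 (h(W) = -6 + 462 = 456)
T = -50136 (T = 456 - 48*17*62 = 456 - 816*62 = 456 - 50592 = -50136)
√(T + 26380) = √(-50136 + 26380) = √(-23756) = 2*I*√5939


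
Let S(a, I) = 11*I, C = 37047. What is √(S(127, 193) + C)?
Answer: √39170 ≈ 197.91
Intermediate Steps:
√(S(127, 193) + C) = √(11*193 + 37047) = √(2123 + 37047) = √39170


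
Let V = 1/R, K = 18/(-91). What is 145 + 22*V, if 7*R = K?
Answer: -5702/9 ≈ -633.56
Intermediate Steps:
K = -18/91 (K = 18*(-1/91) = -18/91 ≈ -0.19780)
R = -18/637 (R = (⅐)*(-18/91) = -18/637 ≈ -0.028257)
V = -637/18 (V = 1/(-18/637) = -637/18 ≈ -35.389)
145 + 22*V = 145 + 22*(-637/18) = 145 - 7007/9 = -5702/9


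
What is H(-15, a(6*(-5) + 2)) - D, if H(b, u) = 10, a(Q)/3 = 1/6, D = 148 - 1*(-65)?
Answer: -203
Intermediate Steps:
D = 213 (D = 148 + 65 = 213)
a(Q) = ½ (a(Q) = 3/6 = 3*(⅙) = ½)
H(-15, a(6*(-5) + 2)) - D = 10 - 1*213 = 10 - 213 = -203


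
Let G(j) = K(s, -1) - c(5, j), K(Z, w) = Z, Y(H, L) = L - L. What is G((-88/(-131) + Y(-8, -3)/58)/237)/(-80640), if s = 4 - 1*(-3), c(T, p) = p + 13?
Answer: 18637/250363008 ≈ 7.4440e-5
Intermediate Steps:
Y(H, L) = 0
c(T, p) = 13 + p
s = 7 (s = 4 + 3 = 7)
G(j) = -6 - j (G(j) = 7 - (13 + j) = 7 + (-13 - j) = -6 - j)
G((-88/(-131) + Y(-8, -3)/58)/237)/(-80640) = (-6 - (-88/(-131) + 0/58)/237)/(-80640) = (-6 - (-88*(-1/131) + 0*(1/58))/237)*(-1/80640) = (-6 - (88/131 + 0)/237)*(-1/80640) = (-6 - 88/(131*237))*(-1/80640) = (-6 - 1*88/31047)*(-1/80640) = (-6 - 88/31047)*(-1/80640) = -186370/31047*(-1/80640) = 18637/250363008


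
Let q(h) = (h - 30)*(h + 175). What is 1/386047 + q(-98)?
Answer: -3804879231/386047 ≈ -9856.0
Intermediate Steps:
q(h) = (-30 + h)*(175 + h)
1/386047 + q(-98) = 1/386047 + (-5250 + (-98)² + 145*(-98)) = 1/386047 + (-5250 + 9604 - 14210) = 1/386047 - 9856 = -3804879231/386047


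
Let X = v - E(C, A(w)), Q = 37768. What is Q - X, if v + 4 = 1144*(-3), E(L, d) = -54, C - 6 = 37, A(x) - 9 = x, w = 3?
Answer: 41150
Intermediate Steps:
A(x) = 9 + x
C = 43 (C = 6 + 37 = 43)
v = -3436 (v = -4 + 1144*(-3) = -4 - 3432 = -3436)
X = -3382 (X = -3436 - 1*(-54) = -3436 + 54 = -3382)
Q - X = 37768 - 1*(-3382) = 37768 + 3382 = 41150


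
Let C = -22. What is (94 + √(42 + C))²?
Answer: 8856 + 376*√5 ≈ 9696.8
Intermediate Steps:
(94 + √(42 + C))² = (94 + √(42 - 22))² = (94 + √20)² = (94 + 2*√5)²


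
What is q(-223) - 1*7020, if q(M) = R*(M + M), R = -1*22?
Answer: 2792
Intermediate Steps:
R = -22
q(M) = -44*M (q(M) = -22*(M + M) = -44*M)
q(-223) - 1*7020 = -44*(-223) - 1*7020 = 9812 - 7020 = 2792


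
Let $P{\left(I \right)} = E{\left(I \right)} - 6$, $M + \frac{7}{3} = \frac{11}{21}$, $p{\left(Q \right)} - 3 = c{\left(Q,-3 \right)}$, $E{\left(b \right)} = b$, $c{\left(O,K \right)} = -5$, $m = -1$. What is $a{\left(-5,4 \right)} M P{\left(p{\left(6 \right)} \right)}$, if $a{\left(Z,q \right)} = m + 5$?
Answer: $\frac{1216}{21} \approx 57.905$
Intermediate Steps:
$p{\left(Q \right)} = -2$ ($p{\left(Q \right)} = 3 - 5 = -2$)
$M = - \frac{38}{21}$ ($M = - \frac{7}{3} + \frac{11}{21} = - \frac{38}{21} \approx -1.8095$)
$a{\left(Z,q \right)} = 4$ ($a{\left(Z,q \right)} = -1 + 5 = 4$)
$P{\left(I \right)} = -6 + I$ ($P{\left(I \right)} = I - 6 = -6 + I$)
$a{\left(-5,4 \right)} M P{\left(p{\left(6 \right)} \right)} = 4 \left(- \frac{38}{21}\right) \left(-6 - 2\right) = \left(- \frac{152}{21}\right) \left(-8\right) = \frac{1216}{21}$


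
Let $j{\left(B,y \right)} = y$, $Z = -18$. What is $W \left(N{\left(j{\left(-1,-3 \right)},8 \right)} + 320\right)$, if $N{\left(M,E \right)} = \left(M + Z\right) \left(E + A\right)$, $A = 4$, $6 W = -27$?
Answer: $-306$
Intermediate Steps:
$W = - \frac{9}{2}$ ($W = \frac{1}{6} \left(-27\right) = - \frac{9}{2} \approx -4.5$)
$N{\left(M,E \right)} = \left(-18 + M\right) \left(4 + E\right)$ ($N{\left(M,E \right)} = \left(M - 18\right) \left(E + 4\right) = \left(-18 + M\right) \left(4 + E\right)$)
$W \left(N{\left(j{\left(-1,-3 \right)},8 \right)} + 320\right) = - \frac{9 \left(\left(-72 - 144 + 4 \left(-3\right) + 8 \left(-3\right)\right) + 320\right)}{2} = - \frac{9 \left(\left(-72 - 144 - 12 - 24\right) + 320\right)}{2} = - \frac{9 \left(-252 + 320\right)}{2} = \left(- \frac{9}{2}\right) 68 = -306$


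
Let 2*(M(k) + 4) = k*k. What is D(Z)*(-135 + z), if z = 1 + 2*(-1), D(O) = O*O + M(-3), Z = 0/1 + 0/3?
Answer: -68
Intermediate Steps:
Z = 0 (Z = 0*1 + 0*(⅓) = 0 + 0 = 0)
M(k) = -4 + k²/2 (M(k) = -4 + (k*k)/2 = -4 + k²/2)
D(O) = ½ + O² (D(O) = O*O + (-4 + (½)*(-3)²) = O² + (-4 + (½)*9) = O² + (-4 + 9/2) = O² + ½ = ½ + O²)
z = -1 (z = 1 - 2 = -1)
D(Z)*(-135 + z) = (½ + 0²)*(-135 - 1) = (½ + 0)*(-136) = (½)*(-136) = -68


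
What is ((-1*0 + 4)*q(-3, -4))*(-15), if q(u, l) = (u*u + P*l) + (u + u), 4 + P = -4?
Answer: -2100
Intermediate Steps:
P = -8 (P = -4 - 4 = -8)
q(u, l) = u² - 8*l + 2*u (q(u, l) = (u*u - 8*l) + (u + u) = (u² - 8*l) + 2*u = u² - 8*l + 2*u)
((-1*0 + 4)*q(-3, -4))*(-15) = ((-1*0 + 4)*((-3)² - 8*(-4) + 2*(-3)))*(-15) = ((0 + 4)*(9 + 32 - 6))*(-15) = (4*35)*(-15) = 140*(-15) = -2100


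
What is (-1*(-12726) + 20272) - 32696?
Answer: 302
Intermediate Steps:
(-1*(-12726) + 20272) - 32696 = (12726 + 20272) - 32696 = 32998 - 32696 = 302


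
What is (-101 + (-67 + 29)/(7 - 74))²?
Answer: 45279441/4489 ≈ 10087.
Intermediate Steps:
(-101 + (-67 + 29)/(7 - 74))² = (-101 - 38/(-67))² = (-101 - 38*(-1/67))² = (-101 + 38/67)² = (-6729/67)² = 45279441/4489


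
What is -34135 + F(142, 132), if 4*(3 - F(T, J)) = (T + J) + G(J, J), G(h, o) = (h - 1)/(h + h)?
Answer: -36115859/1056 ≈ -34201.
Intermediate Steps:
G(h, o) = (-1 + h)/(2*h) (G(h, o) = (-1 + h)/((2*h)) = (-1 + h)*(1/(2*h)) = (-1 + h)/(2*h))
F(T, J) = 3 - J/4 - T/4 - (-1 + J)/(8*J) (F(T, J) = 3 - ((T + J) + (-1 + J)/(2*J))/4 = 3 - ((J + T) + (-1 + J)/(2*J))/4 = 3 - (J + T + (-1 + J)/(2*J))/4 = 3 + (-J/4 - T/4 - (-1 + J)/(8*J)) = 3 - J/4 - T/4 - (-1 + J)/(8*J))
-34135 + F(142, 132) = -34135 + (⅛)*(1 - 1*132 + 2*132*(12 - 1*132 - 1*142))/132 = -34135 + (⅛)*(1/132)*(1 - 132 + 2*132*(12 - 132 - 142)) = -34135 + (⅛)*(1/132)*(1 - 132 + 2*132*(-262)) = -34135 + (⅛)*(1/132)*(1 - 132 - 69168) = -34135 + (⅛)*(1/132)*(-69299) = -34135 - 69299/1056 = -36115859/1056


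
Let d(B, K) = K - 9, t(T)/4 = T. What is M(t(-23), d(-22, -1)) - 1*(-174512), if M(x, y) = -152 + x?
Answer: 174268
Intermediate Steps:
t(T) = 4*T
d(B, K) = -9 + K
M(t(-23), d(-22, -1)) - 1*(-174512) = (-152 + 4*(-23)) - 1*(-174512) = (-152 - 92) + 174512 = -244 + 174512 = 174268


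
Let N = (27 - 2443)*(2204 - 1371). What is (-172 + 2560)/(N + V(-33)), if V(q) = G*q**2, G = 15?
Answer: -2388/1996193 ≈ -0.0011963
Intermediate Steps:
V(q) = 15*q**2
N = -2012528 (N = -2416*833 = -2012528)
(-172 + 2560)/(N + V(-33)) = (-172 + 2560)/(-2012528 + 15*(-33)**2) = 2388/(-2012528 + 15*1089) = 2388/(-2012528 + 16335) = 2388/(-1996193) = 2388*(-1/1996193) = -2388/1996193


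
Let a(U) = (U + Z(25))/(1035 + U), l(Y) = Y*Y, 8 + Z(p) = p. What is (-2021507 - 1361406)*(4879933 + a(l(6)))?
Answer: -17680484567846248/1071 ≈ -1.6508e+13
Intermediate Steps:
Z(p) = -8 + p
l(Y) = Y²
a(U) = (17 + U)/(1035 + U) (a(U) = (U + (-8 + 25))/(1035 + U) = (U + 17)/(1035 + U) = (17 + U)/(1035 + U))
(-2021507 - 1361406)*(4879933 + a(l(6))) = (-2021507 - 1361406)*(4879933 + (17 + 6²)/(1035 + 6²)) = -3382913*(4879933 + (17 + 36)/(1035 + 36)) = -3382913*(4879933 + 53/1071) = -3382913*5226408296/1071 = -17680484567846248/1071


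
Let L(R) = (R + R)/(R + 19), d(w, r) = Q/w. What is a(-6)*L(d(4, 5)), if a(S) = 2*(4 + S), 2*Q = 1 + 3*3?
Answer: -40/81 ≈ -0.49383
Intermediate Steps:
Q = 5 (Q = (1 + 3*3)/2 = (1 + 9)/2 = (1/2)*10 = 5)
d(w, r) = 5/w
a(S) = 8 + 2*S
L(R) = 2*R/(19 + R) (L(R) = (2*R)/(19 + R) = 2*R/(19 + R))
a(-6)*L(d(4, 5)) = (8 + 2*(-6))*(2*(5/4)/(19 + 5/4)) = (8 - 12)*(2*(5*(1/4))/(19 + 5*(1/4))) = -8*5/(4*(19 + 5/4)) = -8*5/(4*81/4) = -8*5*4/(4*81) = -4*10/81 = -40/81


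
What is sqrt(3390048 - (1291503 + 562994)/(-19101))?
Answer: 7*sqrt(25242619119405)/19101 ≈ 1841.2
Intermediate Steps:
sqrt(3390048 - (1291503 + 562994)/(-19101)) = sqrt(3390048 - 1854497*(-1)/19101) = sqrt(3390048 - 1*(-1854497/19101)) = sqrt(3390048 + 1854497/19101) = sqrt(64755161345/19101) = 7*sqrt(25242619119405)/19101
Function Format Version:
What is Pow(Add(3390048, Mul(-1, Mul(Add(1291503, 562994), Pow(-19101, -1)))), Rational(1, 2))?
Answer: Mul(Rational(7, 19101), Pow(25242619119405, Rational(1, 2))) ≈ 1841.2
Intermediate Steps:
Pow(Add(3390048, Mul(-1, Mul(Add(1291503, 562994), Pow(-19101, -1)))), Rational(1, 2)) = Pow(Add(3390048, Mul(-1, Mul(1854497, Rational(-1, 19101)))), Rational(1, 2)) = Pow(Add(3390048, Mul(-1, Rational(-1854497, 19101))), Rational(1, 2)) = Pow(Add(3390048, Rational(1854497, 19101)), Rational(1, 2)) = Pow(Rational(64755161345, 19101), Rational(1, 2)) = Mul(Rational(7, 19101), Pow(25242619119405, Rational(1, 2)))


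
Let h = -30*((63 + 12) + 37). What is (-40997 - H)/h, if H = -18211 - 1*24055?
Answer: -423/1120 ≈ -0.37768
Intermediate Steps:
H = -42266 (H = -18211 - 24055 = -42266)
h = -3360 (h = -30*(75 + 37) = -30*112 = -3360)
(-40997 - H)/h = (-40997 - 1*(-42266))/(-3360) = (-40997 + 42266)*(-1/3360) = 1269*(-1/3360) = -423/1120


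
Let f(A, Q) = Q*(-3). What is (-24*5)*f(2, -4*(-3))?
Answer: 4320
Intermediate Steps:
f(A, Q) = -3*Q
(-24*5)*f(2, -4*(-3)) = (-24*5)*(-(-12)*(-3)) = -(-360)*12 = -120*(-36) = 4320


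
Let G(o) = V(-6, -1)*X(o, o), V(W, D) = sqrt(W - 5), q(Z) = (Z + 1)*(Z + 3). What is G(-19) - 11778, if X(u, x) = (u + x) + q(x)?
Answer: -11778 + 250*I*sqrt(11) ≈ -11778.0 + 829.16*I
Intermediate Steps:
q(Z) = (1 + Z)*(3 + Z)
V(W, D) = sqrt(-5 + W)
X(u, x) = 3 + u + x**2 + 5*x (X(u, x) = (u + x) + (3 + x**2 + 4*x) = 3 + u + x**2 + 5*x)
G(o) = I*sqrt(11)*(3 + o**2 + 6*o) (G(o) = sqrt(-5 - 6)*(3 + o + o**2 + 5*o) = sqrt(-11)*(3 + o**2 + 6*o) = (I*sqrt(11))*(3 + o**2 + 6*o) = I*sqrt(11)*(3 + o**2 + 6*o))
G(-19) - 11778 = I*sqrt(11)*(3 + (-19)**2 + 6*(-19)) - 11778 = I*sqrt(11)*(3 + 361 - 114) - 11778 = I*sqrt(11)*250 - 11778 = 250*I*sqrt(11) - 11778 = -11778 + 250*I*sqrt(11)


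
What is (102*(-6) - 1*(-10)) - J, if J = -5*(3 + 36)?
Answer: -407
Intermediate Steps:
J = -195 (J = -5*39 = -195)
(102*(-6) - 1*(-10)) - J = (102*(-6) - 1*(-10)) - 1*(-195) = (-612 + 10) + 195 = -602 + 195 = -407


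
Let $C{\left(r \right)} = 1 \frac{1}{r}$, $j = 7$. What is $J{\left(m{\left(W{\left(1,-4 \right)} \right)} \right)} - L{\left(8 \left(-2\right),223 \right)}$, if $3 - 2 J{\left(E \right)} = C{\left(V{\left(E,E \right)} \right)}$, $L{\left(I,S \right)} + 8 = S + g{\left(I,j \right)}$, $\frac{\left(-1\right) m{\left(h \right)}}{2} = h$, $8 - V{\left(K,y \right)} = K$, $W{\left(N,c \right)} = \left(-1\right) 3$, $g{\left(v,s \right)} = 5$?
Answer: $- \frac{875}{4} \approx -218.75$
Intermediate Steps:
$W{\left(N,c \right)} = -3$
$V{\left(K,y \right)} = 8 - K$
$m{\left(h \right)} = - 2 h$
$L{\left(I,S \right)} = -3 + S$ ($L{\left(I,S \right)} = -8 + \left(S + 5\right) = -8 + \left(5 + S\right) = -3 + S$)
$C{\left(r \right)} = \frac{1}{r}$
$J{\left(E \right)} = \frac{3}{2} - \frac{1}{2 \left(8 - E\right)}$
$J{\left(m{\left(W{\left(1,-4 \right)} \right)} \right)} - L{\left(8 \left(-2\right),223 \right)} = \frac{-23 + 3 \left(\left(-2\right) \left(-3\right)\right)}{2 \left(-8 - -6\right)} - \left(-3 + 223\right) = \frac{-23 + 3 \cdot 6}{2 \left(-8 + 6\right)} - 220 = \frac{-23 + 18}{2 \left(-2\right)} - 220 = \frac{1}{2} \left(- \frac{1}{2}\right) \left(-5\right) - 220 = \frac{5}{4} - 220 = - \frac{875}{4}$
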